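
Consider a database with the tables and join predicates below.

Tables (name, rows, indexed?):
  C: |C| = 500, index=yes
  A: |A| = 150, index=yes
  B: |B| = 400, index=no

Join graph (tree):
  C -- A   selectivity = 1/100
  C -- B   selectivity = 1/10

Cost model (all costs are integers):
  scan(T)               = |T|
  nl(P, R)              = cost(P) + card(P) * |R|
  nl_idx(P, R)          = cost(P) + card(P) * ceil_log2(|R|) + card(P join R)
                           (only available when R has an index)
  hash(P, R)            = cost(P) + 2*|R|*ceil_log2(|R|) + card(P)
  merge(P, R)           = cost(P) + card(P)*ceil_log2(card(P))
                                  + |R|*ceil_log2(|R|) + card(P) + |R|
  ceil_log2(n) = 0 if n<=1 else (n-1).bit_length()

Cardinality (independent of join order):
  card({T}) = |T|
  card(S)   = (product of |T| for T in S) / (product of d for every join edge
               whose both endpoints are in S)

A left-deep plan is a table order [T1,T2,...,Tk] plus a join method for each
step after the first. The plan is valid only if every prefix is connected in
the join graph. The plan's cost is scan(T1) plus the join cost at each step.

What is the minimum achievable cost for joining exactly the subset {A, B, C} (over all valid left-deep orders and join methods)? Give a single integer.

10200

Selinger DP over subsets of {A,B,C}:
  {C}: scan cost=500, card=500
  {A}: scan cost=150, card=150
  {B}: scan cost=400, card=400
  {AC}: card=750; try (C,nl_idx)→2250, (A,hash)→3400, (A,nl_idx)→5250, (C,merge)→6500, (A,merge)→6850, (C,hash)→9300 …(+2); best=2250 via (C,nl_idx)
  {BC}: card=20000; try (B,hash)→8200, (C,merge)→9400, (B,merge)→9500, (C,hash)→9800, (C,nl_idx)→24000, (C,nl)→200400 …(+1); best=8200 via (B,hash)
  {ABC}: card=30000; try (B,hash)→10200, (B,merge)→14500, (A,hash)→30600, (A,nl_idx)→198200, (B,nl)→302250, (A,merge)→329550 …(+1); best=10200 via (B,hash)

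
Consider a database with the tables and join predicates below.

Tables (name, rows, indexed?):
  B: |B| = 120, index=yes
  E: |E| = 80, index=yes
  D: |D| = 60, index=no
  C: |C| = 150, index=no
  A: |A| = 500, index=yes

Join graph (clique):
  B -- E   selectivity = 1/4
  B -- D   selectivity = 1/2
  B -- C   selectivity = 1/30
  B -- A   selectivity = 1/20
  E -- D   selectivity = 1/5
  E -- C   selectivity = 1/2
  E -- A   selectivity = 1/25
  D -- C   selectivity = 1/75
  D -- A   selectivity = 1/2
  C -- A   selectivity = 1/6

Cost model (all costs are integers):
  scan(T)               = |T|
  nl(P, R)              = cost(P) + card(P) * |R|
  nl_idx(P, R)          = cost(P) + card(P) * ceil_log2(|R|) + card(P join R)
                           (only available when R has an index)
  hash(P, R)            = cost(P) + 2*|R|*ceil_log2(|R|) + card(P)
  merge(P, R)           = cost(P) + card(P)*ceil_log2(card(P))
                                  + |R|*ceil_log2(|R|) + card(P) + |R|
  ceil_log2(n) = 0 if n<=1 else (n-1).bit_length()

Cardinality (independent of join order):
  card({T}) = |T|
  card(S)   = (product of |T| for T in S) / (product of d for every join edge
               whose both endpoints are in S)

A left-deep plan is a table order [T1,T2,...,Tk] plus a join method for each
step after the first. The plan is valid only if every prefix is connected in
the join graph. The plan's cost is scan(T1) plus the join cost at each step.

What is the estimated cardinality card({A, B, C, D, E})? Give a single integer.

Tables in S: A(500), B(120), C(150), D(60), E(80)
Edges inside S: B-E(d=4), B-D(d=2), B-C(d=30), B-A(d=20), E-D(d=5), E-C(d=2), E-A(d=25), D-C(d=75), D-A(d=2), C-A(d=6)
numerator = 500 * 120 * 150 * 60 * 80 = 43200000000
denominator = 4 * 2 * 30 * 20 * 5 * 2 * 25 * 75 * 2 * 6 = 1080000000
card(S) = 43200000000 / 1080000000 = 40

40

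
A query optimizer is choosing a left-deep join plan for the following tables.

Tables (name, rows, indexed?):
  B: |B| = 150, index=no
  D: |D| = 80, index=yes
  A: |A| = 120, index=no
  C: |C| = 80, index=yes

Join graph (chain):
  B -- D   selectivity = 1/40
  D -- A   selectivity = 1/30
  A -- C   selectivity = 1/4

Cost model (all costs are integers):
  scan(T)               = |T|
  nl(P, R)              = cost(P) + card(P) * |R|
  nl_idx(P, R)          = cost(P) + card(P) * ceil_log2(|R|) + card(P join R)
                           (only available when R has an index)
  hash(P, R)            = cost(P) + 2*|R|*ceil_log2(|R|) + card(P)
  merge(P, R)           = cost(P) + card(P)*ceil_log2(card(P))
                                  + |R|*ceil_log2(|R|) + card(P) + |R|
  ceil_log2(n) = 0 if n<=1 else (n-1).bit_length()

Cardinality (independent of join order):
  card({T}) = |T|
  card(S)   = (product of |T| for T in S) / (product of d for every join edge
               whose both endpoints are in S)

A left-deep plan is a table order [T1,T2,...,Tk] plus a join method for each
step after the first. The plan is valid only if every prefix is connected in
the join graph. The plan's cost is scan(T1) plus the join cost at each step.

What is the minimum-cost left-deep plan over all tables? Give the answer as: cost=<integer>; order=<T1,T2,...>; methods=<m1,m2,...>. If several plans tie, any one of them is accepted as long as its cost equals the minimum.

Selinger DP (subsets sized 1..n):
  {B}: scan cost=150, card=150
  {D}: scan cost=80, card=80
  {A}: scan cost=120, card=120
  {C}: scan cost=80, card=80
  {BD}: card=300; try (D,hash)→1420, (D,nl_idx)→1500, (B,merge)→2070, (D,merge)→2140, (B,hash)→2560, (B,nl)→12080 …(+1); best=1420 via (D,hash)
  {AD}: card=320; try (D,nl_idx)→1280, (D,hash)→1360, (A,merge)→1680, (D,merge)→1720, (A,hash)→1840, (A,nl)→9680 …(+1); best=1280 via (D,nl_idx)
  {AC}: card=2400; try (C,hash)→1360, (A,merge)→1680, (C,merge)→1720, (A,hash)→1840, (C,nl_idx)→3360, (A,nl)→9680 …(+1); best=1360 via (C,hash)
  {ABD}: card=1200; try (A,hash)→3400, (B,hash)→4000, (A,merge)→5380, (B,merge)→5830, (A,nl)→37420, (B,nl)→49280; best=3400 via (A,hash)
  {ACD}: card=6400; try (C,hash)→2720, (D,hash)→4880, (C,merge)→5120, (C,nl_idx)→9920, (D,nl_idx)→24560, (C,nl)→26880 …(+2); best=2720 via (C,hash)
  {ABCD}: card=24000; try (C,hash)→5720, (B,hash)→11520, (C,merge)→18440, (C,nl_idx)→35800, (B,merge)→93670, (C,nl)→99400 …(+1); best=5720 via (C,hash)

cost=5720; order=B,D,A,C; methods=hash,hash,hash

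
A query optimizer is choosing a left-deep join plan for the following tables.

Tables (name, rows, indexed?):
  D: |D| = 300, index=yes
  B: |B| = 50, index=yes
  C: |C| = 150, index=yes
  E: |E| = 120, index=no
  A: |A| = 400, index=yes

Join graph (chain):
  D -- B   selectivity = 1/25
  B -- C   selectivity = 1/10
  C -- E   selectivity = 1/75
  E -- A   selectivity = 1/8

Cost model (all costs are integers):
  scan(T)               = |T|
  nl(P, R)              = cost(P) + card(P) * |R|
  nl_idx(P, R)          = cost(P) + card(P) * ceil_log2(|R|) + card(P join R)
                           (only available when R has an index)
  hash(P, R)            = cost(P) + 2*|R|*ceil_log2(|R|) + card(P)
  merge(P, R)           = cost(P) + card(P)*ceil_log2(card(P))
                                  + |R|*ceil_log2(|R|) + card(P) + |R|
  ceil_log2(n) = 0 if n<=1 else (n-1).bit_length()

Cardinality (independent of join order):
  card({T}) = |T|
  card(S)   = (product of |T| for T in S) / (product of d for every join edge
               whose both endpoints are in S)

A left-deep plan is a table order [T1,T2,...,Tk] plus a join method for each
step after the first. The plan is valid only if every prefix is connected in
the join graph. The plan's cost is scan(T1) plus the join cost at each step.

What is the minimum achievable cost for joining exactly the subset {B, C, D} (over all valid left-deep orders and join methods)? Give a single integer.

Selinger DP over subsets of {B,C,D}:
  {D}: scan cost=300, card=300
  {B}: scan cost=50, card=50
  {C}: scan cost=150, card=150
  {BD}: card=600; try (D,nl_idx)→1100, (B,hash)→1200, (B,nl_idx)→2700, (D,merge)→3400, (B,merge)→3650, (D,hash)→5500 …(+2); best=1100 via (D,nl_idx)
  {BC}: card=750; try (B,hash)→900, (C,nl_idx)→1200, (C,merge)→1750, (B,nl_idx)→1800, (B,merge)→1850, (C,hash)→2500 …(+2); best=900 via (B,hash)
  {BCD}: card=9000; try (C,hash)→4100, (D,hash)→7050, (C,merge)→9050, (D,merge)→12150, (C,nl_idx)→14900, (D,nl_idx)→16650 …(+2); best=4100 via (C,hash)

4100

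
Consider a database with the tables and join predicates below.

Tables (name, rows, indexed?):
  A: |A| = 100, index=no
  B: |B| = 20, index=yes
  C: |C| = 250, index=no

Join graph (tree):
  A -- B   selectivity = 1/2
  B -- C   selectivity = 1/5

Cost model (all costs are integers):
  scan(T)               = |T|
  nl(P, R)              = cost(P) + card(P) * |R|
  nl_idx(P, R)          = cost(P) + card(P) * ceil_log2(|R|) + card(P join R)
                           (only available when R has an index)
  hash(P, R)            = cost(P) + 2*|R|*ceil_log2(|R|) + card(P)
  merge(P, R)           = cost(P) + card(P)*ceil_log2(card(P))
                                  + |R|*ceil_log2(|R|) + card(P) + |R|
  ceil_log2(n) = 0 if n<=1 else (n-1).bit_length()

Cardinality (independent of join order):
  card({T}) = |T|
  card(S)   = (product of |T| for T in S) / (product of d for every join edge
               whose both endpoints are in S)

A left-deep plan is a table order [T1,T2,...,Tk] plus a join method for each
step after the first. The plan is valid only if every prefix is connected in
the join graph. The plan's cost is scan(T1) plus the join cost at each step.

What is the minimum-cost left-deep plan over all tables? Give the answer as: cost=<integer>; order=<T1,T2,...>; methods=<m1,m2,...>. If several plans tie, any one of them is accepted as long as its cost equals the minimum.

cost=3100; order=C,B,A; methods=hash,hash

Selinger DP (subsets sized 1..n):
  {A}: scan cost=100, card=100
  {B}: scan cost=20, card=20
  {C}: scan cost=250, card=250
  {AB}: card=1000; try (B,hash)→400, (A,merge)→940, (B,merge)→1020, (A,hash)→1440, (B,nl_idx)→1600, (A,nl)→2020 …(+1); best=400 via (B,hash)
  {BC}: card=1000; try (B,hash)→700, (C,merge)→2390, (B,nl_idx)→2500, (B,merge)→2620, (C,hash)→4040, (C,nl)→5020 …(+1); best=700 via (B,hash)
  {ABC}: card=50000; try (A,hash)→3100, (C,hash)→5400, (A,merge)→12500, (C,merge)→13650, (A,nl)→100700, (C,nl)→250400; best=3100 via (A,hash)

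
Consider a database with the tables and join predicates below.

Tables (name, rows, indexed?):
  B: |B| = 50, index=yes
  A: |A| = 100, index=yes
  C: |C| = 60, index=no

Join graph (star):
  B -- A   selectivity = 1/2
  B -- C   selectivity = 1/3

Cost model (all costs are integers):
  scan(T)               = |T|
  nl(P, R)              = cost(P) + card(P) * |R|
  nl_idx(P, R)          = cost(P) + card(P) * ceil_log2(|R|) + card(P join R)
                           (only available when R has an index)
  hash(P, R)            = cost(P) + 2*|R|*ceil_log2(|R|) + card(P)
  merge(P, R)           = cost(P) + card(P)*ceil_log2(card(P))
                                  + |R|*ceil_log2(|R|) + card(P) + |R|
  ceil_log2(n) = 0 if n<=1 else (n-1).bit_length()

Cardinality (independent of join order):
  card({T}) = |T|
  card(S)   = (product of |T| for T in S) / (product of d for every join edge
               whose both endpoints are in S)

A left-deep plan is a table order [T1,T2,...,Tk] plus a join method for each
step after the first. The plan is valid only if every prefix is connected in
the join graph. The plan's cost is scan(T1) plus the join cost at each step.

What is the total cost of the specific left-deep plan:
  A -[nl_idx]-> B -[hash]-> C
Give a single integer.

6420

step 1: scan A: cost=100, card=100
step 2: join B via nl_idx
    card(P join B) = 100*50/(2) = 2500
    cost = 100 + 100*6 + 2500 = 3200
step 3: join C via hash
    card(P join C) = 2500*60/(3) = 50000
    cost = 3200 + 2*60*6 + 2500 = 6420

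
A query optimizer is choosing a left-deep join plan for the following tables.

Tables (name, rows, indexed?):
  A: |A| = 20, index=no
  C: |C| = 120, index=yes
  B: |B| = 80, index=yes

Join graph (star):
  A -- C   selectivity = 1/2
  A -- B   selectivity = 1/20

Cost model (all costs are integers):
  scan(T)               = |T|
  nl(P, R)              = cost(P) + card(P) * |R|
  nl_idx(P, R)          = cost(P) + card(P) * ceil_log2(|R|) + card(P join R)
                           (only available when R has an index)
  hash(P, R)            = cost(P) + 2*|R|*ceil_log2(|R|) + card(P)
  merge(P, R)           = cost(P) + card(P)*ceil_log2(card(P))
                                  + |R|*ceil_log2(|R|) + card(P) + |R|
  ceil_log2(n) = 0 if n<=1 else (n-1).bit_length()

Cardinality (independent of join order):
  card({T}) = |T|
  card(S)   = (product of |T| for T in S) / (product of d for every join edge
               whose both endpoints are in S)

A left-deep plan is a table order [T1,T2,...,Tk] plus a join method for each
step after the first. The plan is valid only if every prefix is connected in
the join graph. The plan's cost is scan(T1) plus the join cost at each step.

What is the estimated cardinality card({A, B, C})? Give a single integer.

Tables in S: A(20), B(80), C(120)
Edges inside S: A-C(d=2), A-B(d=20)
numerator = 20 * 80 * 120 = 192000
denominator = 2 * 20 = 40
card(S) = 192000 / 40 = 4800

4800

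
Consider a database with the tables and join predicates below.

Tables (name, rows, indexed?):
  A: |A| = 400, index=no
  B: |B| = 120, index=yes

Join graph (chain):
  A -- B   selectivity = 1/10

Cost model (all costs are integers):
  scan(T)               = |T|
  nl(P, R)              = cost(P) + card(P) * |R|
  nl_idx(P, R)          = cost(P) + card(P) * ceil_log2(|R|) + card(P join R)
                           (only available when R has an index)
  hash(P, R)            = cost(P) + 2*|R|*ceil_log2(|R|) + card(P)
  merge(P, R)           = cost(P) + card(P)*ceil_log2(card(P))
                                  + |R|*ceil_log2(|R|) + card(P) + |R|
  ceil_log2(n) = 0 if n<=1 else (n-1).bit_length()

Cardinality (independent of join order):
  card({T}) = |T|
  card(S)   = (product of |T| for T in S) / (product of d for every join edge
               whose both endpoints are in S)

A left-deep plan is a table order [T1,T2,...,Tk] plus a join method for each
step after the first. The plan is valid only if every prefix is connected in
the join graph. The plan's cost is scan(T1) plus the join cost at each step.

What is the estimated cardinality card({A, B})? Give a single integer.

Tables in S: A(400), B(120)
Edges inside S: A-B(d=10)
numerator = 400 * 120 = 48000
denominator = 10 = 10
card(S) = 48000 / 10 = 4800

4800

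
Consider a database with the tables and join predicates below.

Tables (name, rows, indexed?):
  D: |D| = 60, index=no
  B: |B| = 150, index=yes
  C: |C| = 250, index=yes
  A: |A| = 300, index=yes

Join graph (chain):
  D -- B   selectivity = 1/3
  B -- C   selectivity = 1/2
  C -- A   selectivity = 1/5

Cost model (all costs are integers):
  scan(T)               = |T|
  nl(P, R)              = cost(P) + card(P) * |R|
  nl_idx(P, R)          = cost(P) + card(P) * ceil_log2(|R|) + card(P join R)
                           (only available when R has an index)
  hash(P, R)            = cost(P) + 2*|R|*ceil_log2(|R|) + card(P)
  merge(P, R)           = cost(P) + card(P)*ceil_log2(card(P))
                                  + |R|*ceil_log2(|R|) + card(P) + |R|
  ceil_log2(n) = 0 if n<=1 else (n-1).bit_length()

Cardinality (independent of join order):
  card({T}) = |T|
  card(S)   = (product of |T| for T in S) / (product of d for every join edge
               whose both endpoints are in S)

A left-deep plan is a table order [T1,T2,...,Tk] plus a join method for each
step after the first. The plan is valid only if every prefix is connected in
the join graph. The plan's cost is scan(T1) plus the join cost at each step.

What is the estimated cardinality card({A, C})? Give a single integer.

15000

Tables in S: A(300), C(250)
Edges inside S: C-A(d=5)
numerator = 300 * 250 = 75000
denominator = 5 = 5
card(S) = 75000 / 5 = 15000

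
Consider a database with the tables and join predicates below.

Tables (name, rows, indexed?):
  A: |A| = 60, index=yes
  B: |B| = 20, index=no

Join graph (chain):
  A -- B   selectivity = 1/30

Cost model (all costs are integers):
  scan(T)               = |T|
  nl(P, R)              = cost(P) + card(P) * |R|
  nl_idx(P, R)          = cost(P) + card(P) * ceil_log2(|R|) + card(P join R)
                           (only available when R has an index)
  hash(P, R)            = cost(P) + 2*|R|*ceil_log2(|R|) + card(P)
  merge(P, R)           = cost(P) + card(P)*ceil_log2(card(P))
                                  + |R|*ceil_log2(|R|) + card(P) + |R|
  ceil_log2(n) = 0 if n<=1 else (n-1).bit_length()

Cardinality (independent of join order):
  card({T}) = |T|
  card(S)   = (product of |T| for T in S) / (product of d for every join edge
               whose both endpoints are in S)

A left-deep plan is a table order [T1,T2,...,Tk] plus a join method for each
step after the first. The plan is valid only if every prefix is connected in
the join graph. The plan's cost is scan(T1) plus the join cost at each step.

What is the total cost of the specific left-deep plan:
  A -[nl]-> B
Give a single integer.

1260

step 1: scan A: cost=60, card=60
step 2: join B via nl
    card(P join B) = 60*20/(30) = 40
    cost = 60 + 60*20 = 1260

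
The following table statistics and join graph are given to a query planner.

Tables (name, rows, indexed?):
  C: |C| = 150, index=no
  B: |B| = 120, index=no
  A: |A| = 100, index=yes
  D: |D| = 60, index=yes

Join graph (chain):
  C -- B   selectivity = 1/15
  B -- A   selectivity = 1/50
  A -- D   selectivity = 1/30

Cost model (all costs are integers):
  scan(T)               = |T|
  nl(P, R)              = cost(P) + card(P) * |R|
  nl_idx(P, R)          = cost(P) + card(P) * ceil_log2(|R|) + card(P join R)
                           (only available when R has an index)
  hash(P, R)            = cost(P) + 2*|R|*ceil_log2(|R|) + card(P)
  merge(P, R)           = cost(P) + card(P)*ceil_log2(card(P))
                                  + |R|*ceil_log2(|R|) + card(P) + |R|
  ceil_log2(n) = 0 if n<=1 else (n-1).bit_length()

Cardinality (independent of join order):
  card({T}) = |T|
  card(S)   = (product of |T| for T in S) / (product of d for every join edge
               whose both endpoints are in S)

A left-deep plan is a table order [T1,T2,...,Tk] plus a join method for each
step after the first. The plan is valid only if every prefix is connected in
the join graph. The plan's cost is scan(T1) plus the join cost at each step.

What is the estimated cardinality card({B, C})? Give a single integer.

1200

Tables in S: B(120), C(150)
Edges inside S: C-B(d=15)
numerator = 120 * 150 = 18000
denominator = 15 = 15
card(S) = 18000 / 15 = 1200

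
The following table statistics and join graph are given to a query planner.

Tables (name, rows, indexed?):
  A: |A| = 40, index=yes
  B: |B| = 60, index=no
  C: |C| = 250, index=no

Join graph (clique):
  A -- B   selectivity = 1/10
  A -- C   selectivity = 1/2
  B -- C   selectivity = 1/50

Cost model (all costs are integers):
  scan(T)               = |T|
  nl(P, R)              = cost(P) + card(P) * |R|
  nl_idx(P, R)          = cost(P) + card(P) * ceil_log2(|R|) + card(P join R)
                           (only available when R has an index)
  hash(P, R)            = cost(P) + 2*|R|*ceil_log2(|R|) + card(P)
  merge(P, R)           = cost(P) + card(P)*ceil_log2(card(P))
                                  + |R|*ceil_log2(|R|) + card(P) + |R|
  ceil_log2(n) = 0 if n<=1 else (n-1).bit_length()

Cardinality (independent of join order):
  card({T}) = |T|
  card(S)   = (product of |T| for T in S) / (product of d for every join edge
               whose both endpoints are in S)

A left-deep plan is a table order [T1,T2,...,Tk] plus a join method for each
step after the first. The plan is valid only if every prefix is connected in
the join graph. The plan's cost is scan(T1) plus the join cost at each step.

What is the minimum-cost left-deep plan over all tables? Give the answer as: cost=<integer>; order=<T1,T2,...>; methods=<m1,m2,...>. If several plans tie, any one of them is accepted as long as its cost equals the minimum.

cost=2000; order=C,B,A; methods=hash,hash

Selinger DP (subsets sized 1..n):
  {A}: scan cost=40, card=40
  {B}: scan cost=60, card=60
  {C}: scan cost=250, card=250
  {AB}: card=240; try (A,hash)→600, (A,nl_idx)→660, (B,merge)→740, (A,merge)→760, (B,hash)→800, (B,nl)→2440 …(+1); best=600 via (A,hash)
  {AC}: card=5000; try (A,hash)→980, (C,merge)→2570, (A,merge)→2780, (C,hash)→4080, (A,nl_idx)→6750, (C,nl)→10040 …(+1); best=980 via (A,hash)
  {BC}: card=300; try (B,hash)→1220, (C,merge)→2730, (B,merge)→2920, (C,hash)→4120, (C,nl)→15060, (B,nl)→15250; best=1220 via (B,hash)
  {ABC}: card=600; try (A,hash)→2000, (A,nl_idx)→3620, (A,merge)→4500, (C,hash)→4840, (C,merge)→5010, (B,hash)→6700 …(+4); best=2000 via (A,hash)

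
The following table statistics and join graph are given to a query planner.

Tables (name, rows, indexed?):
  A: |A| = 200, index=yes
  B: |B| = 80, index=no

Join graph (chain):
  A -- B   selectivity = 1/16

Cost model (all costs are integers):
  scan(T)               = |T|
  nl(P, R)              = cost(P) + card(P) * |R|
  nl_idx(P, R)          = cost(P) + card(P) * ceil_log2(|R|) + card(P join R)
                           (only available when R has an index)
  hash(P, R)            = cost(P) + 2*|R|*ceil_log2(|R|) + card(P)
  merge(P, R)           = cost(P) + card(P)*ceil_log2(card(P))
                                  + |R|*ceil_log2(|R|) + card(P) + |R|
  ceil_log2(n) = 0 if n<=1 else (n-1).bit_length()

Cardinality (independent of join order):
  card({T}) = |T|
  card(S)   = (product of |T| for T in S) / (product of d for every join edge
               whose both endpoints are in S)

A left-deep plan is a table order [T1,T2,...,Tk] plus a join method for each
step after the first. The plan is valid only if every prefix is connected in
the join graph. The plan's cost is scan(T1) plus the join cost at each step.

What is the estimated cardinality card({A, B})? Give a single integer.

1000

Tables in S: A(200), B(80)
Edges inside S: A-B(d=16)
numerator = 200 * 80 = 16000
denominator = 16 = 16
card(S) = 16000 / 16 = 1000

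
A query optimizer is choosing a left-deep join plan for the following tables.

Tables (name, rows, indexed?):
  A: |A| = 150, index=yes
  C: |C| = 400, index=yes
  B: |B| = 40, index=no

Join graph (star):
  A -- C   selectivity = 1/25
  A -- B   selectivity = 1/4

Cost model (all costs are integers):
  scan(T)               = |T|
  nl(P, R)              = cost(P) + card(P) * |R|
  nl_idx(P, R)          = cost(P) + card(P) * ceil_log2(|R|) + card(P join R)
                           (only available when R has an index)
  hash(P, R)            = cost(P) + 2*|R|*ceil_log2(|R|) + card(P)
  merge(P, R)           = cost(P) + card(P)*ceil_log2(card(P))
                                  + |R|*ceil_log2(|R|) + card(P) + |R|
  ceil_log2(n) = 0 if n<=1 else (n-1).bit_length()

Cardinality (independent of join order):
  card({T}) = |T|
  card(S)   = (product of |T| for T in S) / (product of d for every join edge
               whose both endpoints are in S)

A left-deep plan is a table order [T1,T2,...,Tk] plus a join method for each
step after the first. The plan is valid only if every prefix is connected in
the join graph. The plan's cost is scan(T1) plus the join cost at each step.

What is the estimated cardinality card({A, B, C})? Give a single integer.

24000

Tables in S: A(150), B(40), C(400)
Edges inside S: A-C(d=25), A-B(d=4)
numerator = 150 * 40 * 400 = 2400000
denominator = 25 * 4 = 100
card(S) = 2400000 / 100 = 24000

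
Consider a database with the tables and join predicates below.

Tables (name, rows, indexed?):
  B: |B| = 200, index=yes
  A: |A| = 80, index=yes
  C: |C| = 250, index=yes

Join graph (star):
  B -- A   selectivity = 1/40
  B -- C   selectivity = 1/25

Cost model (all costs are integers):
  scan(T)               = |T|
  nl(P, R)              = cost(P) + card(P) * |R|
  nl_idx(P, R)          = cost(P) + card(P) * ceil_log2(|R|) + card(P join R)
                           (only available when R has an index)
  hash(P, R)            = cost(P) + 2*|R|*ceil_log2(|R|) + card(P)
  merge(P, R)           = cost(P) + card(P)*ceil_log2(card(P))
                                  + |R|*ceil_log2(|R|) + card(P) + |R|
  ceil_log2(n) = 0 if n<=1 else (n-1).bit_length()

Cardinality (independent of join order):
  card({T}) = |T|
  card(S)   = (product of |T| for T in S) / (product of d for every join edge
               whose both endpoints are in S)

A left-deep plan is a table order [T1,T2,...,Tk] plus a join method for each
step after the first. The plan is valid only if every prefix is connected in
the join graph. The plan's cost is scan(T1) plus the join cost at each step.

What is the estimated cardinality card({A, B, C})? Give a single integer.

Tables in S: A(80), B(200), C(250)
Edges inside S: B-A(d=40), B-C(d=25)
numerator = 80 * 200 * 250 = 4000000
denominator = 40 * 25 = 1000
card(S) = 4000000 / 1000 = 4000

4000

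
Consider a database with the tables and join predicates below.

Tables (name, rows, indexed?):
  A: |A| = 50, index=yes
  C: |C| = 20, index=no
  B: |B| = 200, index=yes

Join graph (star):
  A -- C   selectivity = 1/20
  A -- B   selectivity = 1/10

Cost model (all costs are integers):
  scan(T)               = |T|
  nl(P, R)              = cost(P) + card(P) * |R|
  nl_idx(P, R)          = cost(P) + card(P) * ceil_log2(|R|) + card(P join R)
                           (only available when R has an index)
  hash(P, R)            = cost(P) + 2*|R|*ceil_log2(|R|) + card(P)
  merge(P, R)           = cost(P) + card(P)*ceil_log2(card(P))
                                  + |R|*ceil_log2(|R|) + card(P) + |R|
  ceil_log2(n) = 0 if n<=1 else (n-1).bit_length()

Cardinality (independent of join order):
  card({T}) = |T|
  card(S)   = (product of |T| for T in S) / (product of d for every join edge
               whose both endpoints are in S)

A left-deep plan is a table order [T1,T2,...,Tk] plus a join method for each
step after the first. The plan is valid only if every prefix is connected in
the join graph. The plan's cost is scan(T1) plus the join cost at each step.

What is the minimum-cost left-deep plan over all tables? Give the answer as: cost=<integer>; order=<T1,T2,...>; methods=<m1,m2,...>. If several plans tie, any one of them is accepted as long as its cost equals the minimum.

Selinger DP (subsets sized 1..n):
  {A}: scan cost=50, card=50
  {C}: scan cost=20, card=20
  {B}: scan cost=200, card=200
  {AC}: card=50; try (A,nl_idx)→190, (C,hash)→300, (A,merge)→490, (C,merge)→520, (A,hash)→640, (A,nl)→1020 …(+1); best=190 via (A,nl_idx)
  {AB}: card=1000; try (A,hash)→1000, (B,nl_idx)→1450, (B,merge)→2200, (A,merge)→2350, (A,nl_idx)→2400, (B,hash)→3300 …(+2); best=1000 via (A,hash)
  {ABC}: card=1000; try (B,nl_idx)→1590, (C,hash)→2200, (B,merge)→2340, (B,hash)→3440, (B,nl)→10190, (C,merge)→12120 …(+1); best=1590 via (B,nl_idx)

cost=1590; order=C,A,B; methods=nl_idx,nl_idx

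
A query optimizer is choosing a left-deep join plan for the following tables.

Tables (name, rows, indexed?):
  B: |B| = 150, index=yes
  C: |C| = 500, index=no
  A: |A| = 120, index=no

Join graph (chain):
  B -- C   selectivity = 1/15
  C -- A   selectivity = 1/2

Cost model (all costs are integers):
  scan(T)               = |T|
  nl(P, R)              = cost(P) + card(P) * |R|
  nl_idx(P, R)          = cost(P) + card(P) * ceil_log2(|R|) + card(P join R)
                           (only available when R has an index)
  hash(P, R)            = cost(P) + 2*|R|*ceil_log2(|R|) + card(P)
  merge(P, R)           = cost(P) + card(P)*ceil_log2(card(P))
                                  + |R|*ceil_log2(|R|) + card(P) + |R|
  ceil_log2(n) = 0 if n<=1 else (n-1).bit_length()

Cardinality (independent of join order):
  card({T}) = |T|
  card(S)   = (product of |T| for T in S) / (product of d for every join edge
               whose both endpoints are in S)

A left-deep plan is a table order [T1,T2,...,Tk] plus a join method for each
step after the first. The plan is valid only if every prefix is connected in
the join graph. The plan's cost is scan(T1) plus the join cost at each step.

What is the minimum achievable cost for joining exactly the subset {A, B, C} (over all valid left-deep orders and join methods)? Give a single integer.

Selinger DP over subsets of {A,B,C}:
  {B}: scan cost=150, card=150
  {C}: scan cost=500, card=500
  {A}: scan cost=120, card=120
  {BC}: card=5000; try (B,hash)→3400, (C,merge)→6500, (B,merge)→6850, (C,hash)→9300, (B,nl_idx)→9500, (C,nl)→75150 …(+1); best=3400 via (B,hash)
  {AC}: card=30000; try (A,hash)→2680, (C,merge)→6080, (A,merge)→6460, (C,hash)→9240, (C,nl)→60120, (A,nl)→60500; best=2680 via (A,hash)
  {ABC}: card=300000; try (A,hash)→10080, (B,hash)→35080, (A,merge)→74360, (B,merge)→484030, (B,nl_idx)→542680, (A,nl)→603400 …(+1); best=10080 via (A,hash)

10080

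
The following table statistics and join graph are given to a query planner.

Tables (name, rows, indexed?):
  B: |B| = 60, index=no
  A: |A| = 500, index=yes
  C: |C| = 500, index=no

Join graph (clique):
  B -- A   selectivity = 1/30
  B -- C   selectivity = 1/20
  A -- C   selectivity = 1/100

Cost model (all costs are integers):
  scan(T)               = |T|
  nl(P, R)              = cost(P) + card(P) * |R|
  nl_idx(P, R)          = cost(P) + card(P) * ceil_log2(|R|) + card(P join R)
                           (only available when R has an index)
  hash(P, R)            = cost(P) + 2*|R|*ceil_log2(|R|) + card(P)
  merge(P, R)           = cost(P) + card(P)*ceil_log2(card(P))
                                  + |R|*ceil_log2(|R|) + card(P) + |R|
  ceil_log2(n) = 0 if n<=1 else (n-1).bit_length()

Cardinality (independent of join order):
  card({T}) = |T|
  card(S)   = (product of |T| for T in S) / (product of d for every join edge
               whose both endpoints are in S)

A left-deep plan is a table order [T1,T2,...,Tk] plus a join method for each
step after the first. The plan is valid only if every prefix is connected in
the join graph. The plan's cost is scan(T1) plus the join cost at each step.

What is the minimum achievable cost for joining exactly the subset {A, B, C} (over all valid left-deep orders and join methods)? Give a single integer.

Selinger DP over subsets of {A,B,C}:
  {B}: scan cost=60, card=60
  {A}: scan cost=500, card=500
  {C}: scan cost=500, card=500
  {AB}: card=1000; try (A,nl_idx)→1600, (B,hash)→1720, (A,merge)→5480, (B,merge)→5920, (A,hash)→9120, (A,nl)→30060 …(+1); best=1600 via (A,nl_idx)
  {BC}: card=1500; try (B,hash)→1720, (C,merge)→5480, (B,merge)→5920, (C,hash)→9120, (C,nl)→30060, (B,nl)→30500; best=1720 via (B,hash)
  {AC}: card=2500; try (A,nl_idx)→7500, (C,hash)→10000, (A,hash)→10000, (C,merge)→10500, (A,merge)→10500, (C,nl)→250500 …(+1); best=7500 via (A,nl_idx)
  {ABC}: card=250; try (B,hash)→10720, (C,hash)→11600, (A,hash)→12220, (A,nl_idx)→15470, (C,merge)→17600, (A,merge)→24720 …(+4); best=10720 via (B,hash)

10720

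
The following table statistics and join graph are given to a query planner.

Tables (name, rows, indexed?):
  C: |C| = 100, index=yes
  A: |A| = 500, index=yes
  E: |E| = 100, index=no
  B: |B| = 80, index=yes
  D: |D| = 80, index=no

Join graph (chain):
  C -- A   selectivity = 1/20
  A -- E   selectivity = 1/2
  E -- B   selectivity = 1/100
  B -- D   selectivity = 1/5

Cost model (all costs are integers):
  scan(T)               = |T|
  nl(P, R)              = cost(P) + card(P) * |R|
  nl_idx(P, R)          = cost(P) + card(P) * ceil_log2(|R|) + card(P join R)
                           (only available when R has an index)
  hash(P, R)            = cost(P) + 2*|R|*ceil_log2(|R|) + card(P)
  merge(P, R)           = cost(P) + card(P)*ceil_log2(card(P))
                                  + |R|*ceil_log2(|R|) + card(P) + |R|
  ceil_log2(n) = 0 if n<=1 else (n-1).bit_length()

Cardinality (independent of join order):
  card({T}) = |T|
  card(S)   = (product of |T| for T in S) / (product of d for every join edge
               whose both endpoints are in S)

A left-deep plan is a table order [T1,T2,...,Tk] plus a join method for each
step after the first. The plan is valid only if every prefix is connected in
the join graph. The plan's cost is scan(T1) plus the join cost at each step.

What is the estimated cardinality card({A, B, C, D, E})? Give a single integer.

1600000

Tables in S: A(500), B(80), C(100), D(80), E(100)
Edges inside S: C-A(d=20), A-E(d=2), E-B(d=100), B-D(d=5)
numerator = 500 * 80 * 100 * 80 * 100 = 32000000000
denominator = 20 * 2 * 100 * 5 = 20000
card(S) = 32000000000 / 20000 = 1600000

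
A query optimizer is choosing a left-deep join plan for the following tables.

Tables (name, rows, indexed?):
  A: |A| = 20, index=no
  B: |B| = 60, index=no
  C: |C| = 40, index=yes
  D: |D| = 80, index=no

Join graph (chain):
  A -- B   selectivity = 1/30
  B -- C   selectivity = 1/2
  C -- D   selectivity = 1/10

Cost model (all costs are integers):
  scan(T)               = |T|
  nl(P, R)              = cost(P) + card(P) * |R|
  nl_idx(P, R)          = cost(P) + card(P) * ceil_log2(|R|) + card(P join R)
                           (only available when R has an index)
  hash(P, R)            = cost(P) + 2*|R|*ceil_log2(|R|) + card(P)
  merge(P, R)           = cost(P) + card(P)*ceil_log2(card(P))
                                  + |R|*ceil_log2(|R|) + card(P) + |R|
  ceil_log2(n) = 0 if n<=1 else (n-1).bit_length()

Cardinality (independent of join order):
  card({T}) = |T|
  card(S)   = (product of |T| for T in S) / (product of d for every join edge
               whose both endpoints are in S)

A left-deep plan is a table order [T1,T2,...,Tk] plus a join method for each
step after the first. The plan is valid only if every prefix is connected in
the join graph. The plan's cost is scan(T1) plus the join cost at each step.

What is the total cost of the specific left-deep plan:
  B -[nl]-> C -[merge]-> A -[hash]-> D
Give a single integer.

18900

step 1: scan B: cost=60, card=60
step 2: join C via nl
    card(P join C) = 60*40/(2) = 1200
    cost = 60 + 60*40 = 2460
step 3: join A via merge
    card(P join A) = 1200*20/(30) = 800
    cost = 2460 + 1200*11 + 20*5 + 1200 + 20 = 16980
step 4: join D via hash
    card(P join D) = 800*80/(10) = 6400
    cost = 16980 + 2*80*7 + 800 = 18900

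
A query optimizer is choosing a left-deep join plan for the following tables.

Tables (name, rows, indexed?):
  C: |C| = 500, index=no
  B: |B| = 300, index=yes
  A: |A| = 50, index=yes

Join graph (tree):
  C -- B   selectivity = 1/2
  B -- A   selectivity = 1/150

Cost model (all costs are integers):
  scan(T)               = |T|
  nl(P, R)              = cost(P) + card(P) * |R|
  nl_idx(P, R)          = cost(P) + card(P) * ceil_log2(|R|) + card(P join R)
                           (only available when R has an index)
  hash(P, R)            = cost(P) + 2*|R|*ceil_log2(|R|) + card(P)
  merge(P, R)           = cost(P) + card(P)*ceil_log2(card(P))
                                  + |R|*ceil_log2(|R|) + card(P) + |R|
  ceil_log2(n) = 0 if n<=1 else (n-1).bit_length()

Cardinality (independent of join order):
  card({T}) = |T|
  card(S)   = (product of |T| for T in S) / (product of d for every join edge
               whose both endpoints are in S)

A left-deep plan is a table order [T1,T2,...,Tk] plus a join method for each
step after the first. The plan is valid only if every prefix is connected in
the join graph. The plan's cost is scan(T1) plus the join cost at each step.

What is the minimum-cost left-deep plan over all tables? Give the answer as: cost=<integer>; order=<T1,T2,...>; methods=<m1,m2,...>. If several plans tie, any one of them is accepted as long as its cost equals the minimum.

cost=6400; order=A,B,C; methods=nl_idx,merge

Selinger DP (subsets sized 1..n):
  {C}: scan cost=500, card=500
  {B}: scan cost=300, card=300
  {A}: scan cost=50, card=50
  {BC}: card=75000; try (B,hash)→6400, (C,merge)→8300, (B,merge)→8500, (C,hash)→9600, (B,nl_idx)→80000, (C,nl)→150300 …(+1); best=6400 via (B,hash)
  {AB}: card=100; try (B,nl_idx)→600, (A,hash)→1200, (A,nl_idx)→2200, (B,merge)→3400, (A,merge)→3650, (B,hash)→5500 …(+2); best=600 via (B,nl_idx)
  {ABC}: card=25000; try (C,merge)→6400, (C,hash)→9700, (C,nl)→50600, (A,hash)→82000, (A,nl_idx)→481400, (A,merge)→1356750 …(+1); best=6400 via (C,merge)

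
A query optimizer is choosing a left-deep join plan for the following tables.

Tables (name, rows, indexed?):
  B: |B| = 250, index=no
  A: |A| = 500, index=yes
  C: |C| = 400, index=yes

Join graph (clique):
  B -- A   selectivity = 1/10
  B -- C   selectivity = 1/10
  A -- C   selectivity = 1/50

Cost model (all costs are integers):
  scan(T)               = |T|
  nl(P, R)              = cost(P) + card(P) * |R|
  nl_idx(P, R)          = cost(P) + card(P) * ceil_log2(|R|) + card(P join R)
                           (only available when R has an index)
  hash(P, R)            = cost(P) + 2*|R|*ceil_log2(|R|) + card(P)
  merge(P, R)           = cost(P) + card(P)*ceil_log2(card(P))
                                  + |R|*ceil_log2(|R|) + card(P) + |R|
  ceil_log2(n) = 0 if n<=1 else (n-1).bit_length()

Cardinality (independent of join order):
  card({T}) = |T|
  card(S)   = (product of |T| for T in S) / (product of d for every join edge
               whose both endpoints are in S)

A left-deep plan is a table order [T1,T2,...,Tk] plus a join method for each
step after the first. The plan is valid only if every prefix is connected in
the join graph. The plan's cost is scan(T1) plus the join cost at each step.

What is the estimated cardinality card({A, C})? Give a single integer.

Tables in S: A(500), C(400)
Edges inside S: A-C(d=50)
numerator = 500 * 400 = 200000
denominator = 50 = 50
card(S) = 200000 / 50 = 4000

4000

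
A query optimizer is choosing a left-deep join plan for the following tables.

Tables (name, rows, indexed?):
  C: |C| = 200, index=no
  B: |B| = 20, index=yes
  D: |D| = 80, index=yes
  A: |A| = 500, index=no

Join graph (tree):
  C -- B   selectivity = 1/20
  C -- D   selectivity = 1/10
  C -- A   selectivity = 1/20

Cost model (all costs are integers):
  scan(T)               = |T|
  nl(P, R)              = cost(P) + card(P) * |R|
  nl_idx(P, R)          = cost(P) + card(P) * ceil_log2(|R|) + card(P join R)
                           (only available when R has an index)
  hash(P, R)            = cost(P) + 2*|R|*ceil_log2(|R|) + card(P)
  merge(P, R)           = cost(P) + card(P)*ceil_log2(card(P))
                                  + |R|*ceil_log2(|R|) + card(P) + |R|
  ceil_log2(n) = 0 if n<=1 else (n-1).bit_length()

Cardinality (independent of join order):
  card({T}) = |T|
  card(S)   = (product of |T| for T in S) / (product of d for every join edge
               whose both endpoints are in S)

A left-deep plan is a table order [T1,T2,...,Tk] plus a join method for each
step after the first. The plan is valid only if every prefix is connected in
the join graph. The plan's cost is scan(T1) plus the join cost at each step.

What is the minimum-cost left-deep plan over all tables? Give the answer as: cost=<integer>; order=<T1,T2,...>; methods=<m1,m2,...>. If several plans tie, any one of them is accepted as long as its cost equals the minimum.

Selinger DP (subsets sized 1..n):
  {C}: scan cost=200, card=200
  {B}: scan cost=20, card=20
  {D}: scan cost=80, card=80
  {A}: scan cost=500, card=500
  {BC}: card=200; try (B,hash)→600, (B,nl_idx)→1400, (C,merge)→1940, (B,merge)→2120, (C,hash)→3240, (C,nl)→4020 …(+1); best=600 via (B,hash)
  {CD}: card=1600; try (D,hash)→1520, (C,merge)→2520, (D,merge)→2640, (D,nl_idx)→3200, (C,hash)→3360, (C,nl)→16080 …(+1); best=1520 via (D,hash)
  {AC}: card=5000; try (C,hash)→4200, (A,merge)→7000, (C,merge)→7300, (A,hash)→9400, (A,nl)→100200, (C,nl)→100500; best=4200 via (C,hash)
  {BCD}: card=1600; try (D,hash)→1920, (D,merge)→3040, (B,hash)→3320, (D,nl_idx)→3600, (B,nl_idx)→11120, (D,nl)→16600 …(+2); best=1920 via (D,hash)
  {ABC}: card=5000; try (A,merge)→7400, (B,hash)→9400, (A,hash)→9800, (B,nl_idx)→34200, (B,merge)→74320, (A,nl)→100600 …(+1); best=7400 via (A,merge)
  {ACD}: card=40000; try (D,hash)→10320, (A,hash)→12120, (A,merge)→25720, (D,merge)→74840, (D,nl_idx)→79200, (D,nl)→404200 …(+1); best=10320 via (D,hash)
  {ABCD}: card=40000; try (A,hash)→12520, (D,hash)→13520, (A,merge)→26120, (B,hash)→50520, (D,merge)→78040, (D,nl_idx)→82400 …(+5); best=12520 via (A,hash)

cost=12520; order=C,B,D,A; methods=hash,hash,hash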